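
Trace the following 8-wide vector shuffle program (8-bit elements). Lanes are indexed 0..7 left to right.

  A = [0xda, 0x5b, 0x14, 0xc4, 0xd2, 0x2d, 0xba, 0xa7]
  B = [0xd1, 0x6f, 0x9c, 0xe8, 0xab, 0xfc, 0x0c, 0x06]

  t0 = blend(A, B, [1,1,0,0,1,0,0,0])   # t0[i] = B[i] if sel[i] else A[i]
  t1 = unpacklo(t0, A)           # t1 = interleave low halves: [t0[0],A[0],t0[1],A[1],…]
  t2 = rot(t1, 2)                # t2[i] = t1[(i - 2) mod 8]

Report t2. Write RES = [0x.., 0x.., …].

t0 = [0xd1, 0x6f, 0x14, 0xc4, 0xab, 0x2d, 0xba, 0xa7]
t1 = [0xd1, 0xda, 0x6f, 0x5b, 0x14, 0x14, 0xc4, 0xc4]
t2 = [0xc4, 0xc4, 0xd1, 0xda, 0x6f, 0x5b, 0x14, 0x14]

RES = [0xc4, 0xc4, 0xd1, 0xda, 0x6f, 0x5b, 0x14, 0x14]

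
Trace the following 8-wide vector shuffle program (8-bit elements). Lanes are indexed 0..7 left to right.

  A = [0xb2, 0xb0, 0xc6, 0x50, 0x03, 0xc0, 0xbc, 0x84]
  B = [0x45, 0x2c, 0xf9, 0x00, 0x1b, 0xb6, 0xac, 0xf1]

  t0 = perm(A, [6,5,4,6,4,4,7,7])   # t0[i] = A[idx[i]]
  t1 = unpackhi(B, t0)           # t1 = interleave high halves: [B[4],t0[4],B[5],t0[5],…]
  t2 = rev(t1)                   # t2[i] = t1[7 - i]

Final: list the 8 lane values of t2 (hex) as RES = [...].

RES = [ 0x84  0xf1  0x84  0xac  0x03  0xb6  0x03  0x1b ]

  t0: bc c0 03 bc 03 03 84 84
  t1: 1b 03 b6 03 ac 84 f1 84
  t2: 84 f1 84 ac 03 b6 03 1b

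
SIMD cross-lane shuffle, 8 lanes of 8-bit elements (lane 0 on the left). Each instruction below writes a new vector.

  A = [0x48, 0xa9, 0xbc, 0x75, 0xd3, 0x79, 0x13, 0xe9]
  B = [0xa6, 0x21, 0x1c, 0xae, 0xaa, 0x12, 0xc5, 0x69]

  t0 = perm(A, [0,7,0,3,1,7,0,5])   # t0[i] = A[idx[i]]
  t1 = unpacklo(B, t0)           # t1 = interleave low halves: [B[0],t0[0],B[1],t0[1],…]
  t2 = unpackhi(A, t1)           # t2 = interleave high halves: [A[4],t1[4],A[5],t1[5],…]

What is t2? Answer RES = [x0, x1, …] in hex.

t0 = [0x48, 0xe9, 0x48, 0x75, 0xa9, 0xe9, 0x48, 0x79]
t1 = [0xa6, 0x48, 0x21, 0xe9, 0x1c, 0x48, 0xae, 0x75]
t2 = [0xd3, 0x1c, 0x79, 0x48, 0x13, 0xae, 0xe9, 0x75]

RES = [0xd3, 0x1c, 0x79, 0x48, 0x13, 0xae, 0xe9, 0x75]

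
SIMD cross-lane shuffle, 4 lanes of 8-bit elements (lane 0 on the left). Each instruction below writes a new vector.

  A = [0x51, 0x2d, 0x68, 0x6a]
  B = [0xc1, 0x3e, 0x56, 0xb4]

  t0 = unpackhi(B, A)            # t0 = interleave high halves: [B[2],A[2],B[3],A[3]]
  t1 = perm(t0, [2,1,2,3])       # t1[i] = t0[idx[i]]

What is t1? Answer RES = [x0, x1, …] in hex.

t0 = [0x56, 0x68, 0xb4, 0x6a]
t1 = [0xb4, 0x68, 0xb4, 0x6a]

RES = [ 0xb4  0x68  0xb4  0x6a ]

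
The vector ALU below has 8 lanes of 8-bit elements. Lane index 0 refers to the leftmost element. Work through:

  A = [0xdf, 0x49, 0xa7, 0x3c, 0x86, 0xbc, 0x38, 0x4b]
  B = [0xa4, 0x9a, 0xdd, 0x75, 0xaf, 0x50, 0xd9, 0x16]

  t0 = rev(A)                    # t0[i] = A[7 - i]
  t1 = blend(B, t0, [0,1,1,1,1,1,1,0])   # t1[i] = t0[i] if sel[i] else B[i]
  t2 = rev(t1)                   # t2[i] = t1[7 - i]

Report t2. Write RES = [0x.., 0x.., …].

RES = [ 0x16  0x49  0xa7  0x3c  0x86  0xbc  0x38  0xa4 ]

→ t0 |4b|38|bc|86|3c|a7|49|df|
→ t1 |a4|38|bc|86|3c|a7|49|16|
→ t2 |16|49|a7|3c|86|bc|38|a4|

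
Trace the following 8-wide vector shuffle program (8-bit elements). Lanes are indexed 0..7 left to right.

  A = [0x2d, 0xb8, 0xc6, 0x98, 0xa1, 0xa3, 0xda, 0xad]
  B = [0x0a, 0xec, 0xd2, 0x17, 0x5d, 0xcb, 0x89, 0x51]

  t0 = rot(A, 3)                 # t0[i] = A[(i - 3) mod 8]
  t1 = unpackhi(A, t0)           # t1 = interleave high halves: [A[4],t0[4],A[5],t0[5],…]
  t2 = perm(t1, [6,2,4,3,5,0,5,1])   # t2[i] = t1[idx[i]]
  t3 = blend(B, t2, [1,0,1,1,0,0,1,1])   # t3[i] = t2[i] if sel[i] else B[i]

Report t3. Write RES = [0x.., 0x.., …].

RES = [ 0xad  0xec  0xda  0xc6  0x5d  0xcb  0x98  0xb8 ]

  t0: a3 da ad 2d b8 c6 98 a1
  t1: a1 b8 a3 c6 da 98 ad a1
  t2: ad a3 da c6 98 a1 98 b8
  t3: ad ec da c6 5d cb 98 b8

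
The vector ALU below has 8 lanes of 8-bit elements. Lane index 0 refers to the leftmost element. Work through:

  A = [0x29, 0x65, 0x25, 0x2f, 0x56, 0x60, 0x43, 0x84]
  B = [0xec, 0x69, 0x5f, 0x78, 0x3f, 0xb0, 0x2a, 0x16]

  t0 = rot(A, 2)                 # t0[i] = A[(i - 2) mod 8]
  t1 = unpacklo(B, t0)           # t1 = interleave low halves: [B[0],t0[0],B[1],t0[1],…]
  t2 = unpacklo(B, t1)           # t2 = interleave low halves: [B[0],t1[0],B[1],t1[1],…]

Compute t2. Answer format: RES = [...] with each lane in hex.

RES = [ 0xec  0xec  0x69  0x43  0x5f  0x69  0x78  0x84 ]

  t0: 43 84 29 65 25 2f 56 60
  t1: ec 43 69 84 5f 29 78 65
  t2: ec ec 69 43 5f 69 78 84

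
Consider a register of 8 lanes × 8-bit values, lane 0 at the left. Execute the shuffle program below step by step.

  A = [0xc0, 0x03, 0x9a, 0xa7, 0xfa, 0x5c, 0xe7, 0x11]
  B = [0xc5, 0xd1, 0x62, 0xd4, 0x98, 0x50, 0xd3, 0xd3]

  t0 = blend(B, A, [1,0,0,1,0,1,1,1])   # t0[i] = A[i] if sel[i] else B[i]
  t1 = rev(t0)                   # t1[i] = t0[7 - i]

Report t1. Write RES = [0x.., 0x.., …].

RES = [0x11, 0xe7, 0x5c, 0x98, 0xa7, 0x62, 0xd1, 0xc0]

→ t0 |c0|d1|62|a7|98|5c|e7|11|
→ t1 |11|e7|5c|98|a7|62|d1|c0|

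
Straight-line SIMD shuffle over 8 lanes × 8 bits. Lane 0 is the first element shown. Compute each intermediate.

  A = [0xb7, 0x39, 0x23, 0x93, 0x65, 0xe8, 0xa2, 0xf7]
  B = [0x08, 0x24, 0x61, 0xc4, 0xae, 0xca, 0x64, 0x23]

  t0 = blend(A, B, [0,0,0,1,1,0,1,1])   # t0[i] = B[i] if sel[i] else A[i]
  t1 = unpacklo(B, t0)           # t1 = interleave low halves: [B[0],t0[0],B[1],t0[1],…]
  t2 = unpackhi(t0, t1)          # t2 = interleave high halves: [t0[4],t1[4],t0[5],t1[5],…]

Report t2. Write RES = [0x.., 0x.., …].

RES = [ 0xae  0x61  0xe8  0x23  0x64  0xc4  0x23  0xc4 ]

  t0: b7 39 23 c4 ae e8 64 23
  t1: 08 b7 24 39 61 23 c4 c4
  t2: ae 61 e8 23 64 c4 23 c4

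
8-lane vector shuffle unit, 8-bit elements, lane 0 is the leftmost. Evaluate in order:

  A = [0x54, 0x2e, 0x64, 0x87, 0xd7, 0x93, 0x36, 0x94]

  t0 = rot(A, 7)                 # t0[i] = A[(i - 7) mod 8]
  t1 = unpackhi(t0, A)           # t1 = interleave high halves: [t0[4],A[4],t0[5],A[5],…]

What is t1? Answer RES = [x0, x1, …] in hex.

RES = [ 0x93  0xd7  0x36  0x93  0x94  0x36  0x54  0x94 ]

t0 = [0x2e, 0x64, 0x87, 0xd7, 0x93, 0x36, 0x94, 0x54]
t1 = [0x93, 0xd7, 0x36, 0x93, 0x94, 0x36, 0x54, 0x94]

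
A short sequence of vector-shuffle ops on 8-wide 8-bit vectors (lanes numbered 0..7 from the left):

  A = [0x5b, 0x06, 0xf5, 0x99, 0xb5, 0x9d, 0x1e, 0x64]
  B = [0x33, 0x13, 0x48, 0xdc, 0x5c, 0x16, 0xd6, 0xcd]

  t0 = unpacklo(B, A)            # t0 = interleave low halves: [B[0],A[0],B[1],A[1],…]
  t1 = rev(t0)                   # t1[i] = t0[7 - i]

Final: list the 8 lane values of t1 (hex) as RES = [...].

t0 = [0x33, 0x5b, 0x13, 0x06, 0x48, 0xf5, 0xdc, 0x99]
t1 = [0x99, 0xdc, 0xf5, 0x48, 0x06, 0x13, 0x5b, 0x33]

RES = [0x99, 0xdc, 0xf5, 0x48, 0x06, 0x13, 0x5b, 0x33]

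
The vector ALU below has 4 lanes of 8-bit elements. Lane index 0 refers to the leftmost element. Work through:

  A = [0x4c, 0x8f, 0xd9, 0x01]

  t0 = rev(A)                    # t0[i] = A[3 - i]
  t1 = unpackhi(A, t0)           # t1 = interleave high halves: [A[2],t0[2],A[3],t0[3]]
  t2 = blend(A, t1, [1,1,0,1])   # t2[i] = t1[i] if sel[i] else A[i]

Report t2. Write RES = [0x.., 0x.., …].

RES = [0xd9, 0x8f, 0xd9, 0x4c]

→ t0 |01|d9|8f|4c|
→ t1 |d9|8f|01|4c|
→ t2 |d9|8f|d9|4c|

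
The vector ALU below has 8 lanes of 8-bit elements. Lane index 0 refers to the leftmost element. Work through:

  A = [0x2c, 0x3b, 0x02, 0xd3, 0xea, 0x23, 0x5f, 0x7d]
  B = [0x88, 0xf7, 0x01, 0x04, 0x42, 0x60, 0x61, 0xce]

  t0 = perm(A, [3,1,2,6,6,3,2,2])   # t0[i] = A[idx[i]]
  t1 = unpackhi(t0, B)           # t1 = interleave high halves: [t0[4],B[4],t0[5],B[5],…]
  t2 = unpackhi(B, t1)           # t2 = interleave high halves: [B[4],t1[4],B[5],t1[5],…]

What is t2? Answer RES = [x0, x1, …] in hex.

→ t0 |d3|3b|02|5f|5f|d3|02|02|
→ t1 |5f|42|d3|60|02|61|02|ce|
→ t2 |42|02|60|61|61|02|ce|ce|

RES = [0x42, 0x02, 0x60, 0x61, 0x61, 0x02, 0xce, 0xce]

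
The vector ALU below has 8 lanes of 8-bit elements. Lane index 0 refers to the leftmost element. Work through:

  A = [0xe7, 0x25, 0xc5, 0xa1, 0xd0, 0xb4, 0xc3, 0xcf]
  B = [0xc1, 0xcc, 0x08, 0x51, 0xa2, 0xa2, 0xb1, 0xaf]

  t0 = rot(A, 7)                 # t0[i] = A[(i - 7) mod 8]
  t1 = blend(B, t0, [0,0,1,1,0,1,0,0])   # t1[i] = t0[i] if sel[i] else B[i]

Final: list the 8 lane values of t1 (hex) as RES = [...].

  t0: 25 c5 a1 d0 b4 c3 cf e7
  t1: c1 cc a1 d0 a2 c3 b1 af

RES = [0xc1, 0xcc, 0xa1, 0xd0, 0xa2, 0xc3, 0xb1, 0xaf]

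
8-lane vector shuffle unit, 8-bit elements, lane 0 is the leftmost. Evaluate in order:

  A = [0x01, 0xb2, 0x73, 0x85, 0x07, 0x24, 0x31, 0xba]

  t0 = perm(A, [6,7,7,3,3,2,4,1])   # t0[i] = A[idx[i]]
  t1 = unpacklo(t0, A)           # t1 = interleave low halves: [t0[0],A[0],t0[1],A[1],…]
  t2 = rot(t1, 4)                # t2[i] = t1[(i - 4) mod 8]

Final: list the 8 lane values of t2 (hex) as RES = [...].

→ t0 |31|ba|ba|85|85|73|07|b2|
→ t1 |31|01|ba|b2|ba|73|85|85|
→ t2 |ba|73|85|85|31|01|ba|b2|

RES = [ 0xba  0x73  0x85  0x85  0x31  0x01  0xba  0xb2 ]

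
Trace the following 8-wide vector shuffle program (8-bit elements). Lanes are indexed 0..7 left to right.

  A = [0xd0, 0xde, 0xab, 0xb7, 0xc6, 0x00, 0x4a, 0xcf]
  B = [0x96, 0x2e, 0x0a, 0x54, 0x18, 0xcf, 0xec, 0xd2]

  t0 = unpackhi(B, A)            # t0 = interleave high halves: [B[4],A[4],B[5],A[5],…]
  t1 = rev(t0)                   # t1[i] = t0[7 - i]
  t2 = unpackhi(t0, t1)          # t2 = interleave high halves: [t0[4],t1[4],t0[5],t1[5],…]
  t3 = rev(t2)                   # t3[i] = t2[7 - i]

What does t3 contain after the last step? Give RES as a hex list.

RES = [0x18, 0xcf, 0xc6, 0xd2, 0xcf, 0x4a, 0x00, 0xec]

  t0: 18 c6 cf 00 ec 4a d2 cf
  t1: cf d2 4a ec 00 cf c6 18
  t2: ec 00 4a cf d2 c6 cf 18
  t3: 18 cf c6 d2 cf 4a 00 ec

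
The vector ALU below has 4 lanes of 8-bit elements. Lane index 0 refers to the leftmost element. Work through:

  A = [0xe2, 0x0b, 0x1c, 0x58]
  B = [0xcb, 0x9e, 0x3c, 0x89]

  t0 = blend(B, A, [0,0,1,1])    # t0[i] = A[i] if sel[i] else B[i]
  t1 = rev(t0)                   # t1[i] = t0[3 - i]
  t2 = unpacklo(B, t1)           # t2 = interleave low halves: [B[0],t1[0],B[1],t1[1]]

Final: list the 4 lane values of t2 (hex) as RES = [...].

RES = [0xcb, 0x58, 0x9e, 0x1c]

  t0: cb 9e 1c 58
  t1: 58 1c 9e cb
  t2: cb 58 9e 1c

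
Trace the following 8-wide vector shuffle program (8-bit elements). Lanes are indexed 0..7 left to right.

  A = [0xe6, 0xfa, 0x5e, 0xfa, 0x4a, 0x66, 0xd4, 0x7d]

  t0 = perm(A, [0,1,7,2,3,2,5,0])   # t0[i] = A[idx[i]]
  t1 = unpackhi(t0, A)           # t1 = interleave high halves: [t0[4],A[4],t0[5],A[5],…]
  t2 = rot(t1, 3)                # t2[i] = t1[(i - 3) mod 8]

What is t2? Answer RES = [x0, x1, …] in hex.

→ t0 |e6|fa|7d|5e|fa|5e|66|e6|
→ t1 |fa|4a|5e|66|66|d4|e6|7d|
→ t2 |d4|e6|7d|fa|4a|5e|66|66|

RES = [0xd4, 0xe6, 0x7d, 0xfa, 0x4a, 0x5e, 0x66, 0x66]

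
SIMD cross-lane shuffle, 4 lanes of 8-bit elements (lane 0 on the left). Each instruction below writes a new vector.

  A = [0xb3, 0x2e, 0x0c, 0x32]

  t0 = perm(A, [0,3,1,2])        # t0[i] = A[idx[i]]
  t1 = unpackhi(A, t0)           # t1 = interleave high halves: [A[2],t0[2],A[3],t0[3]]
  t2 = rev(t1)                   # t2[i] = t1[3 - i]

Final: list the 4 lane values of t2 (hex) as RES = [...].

→ t0 |b3|32|2e|0c|
→ t1 |0c|2e|32|0c|
→ t2 |0c|32|2e|0c|

RES = [ 0x0c  0x32  0x2e  0x0c ]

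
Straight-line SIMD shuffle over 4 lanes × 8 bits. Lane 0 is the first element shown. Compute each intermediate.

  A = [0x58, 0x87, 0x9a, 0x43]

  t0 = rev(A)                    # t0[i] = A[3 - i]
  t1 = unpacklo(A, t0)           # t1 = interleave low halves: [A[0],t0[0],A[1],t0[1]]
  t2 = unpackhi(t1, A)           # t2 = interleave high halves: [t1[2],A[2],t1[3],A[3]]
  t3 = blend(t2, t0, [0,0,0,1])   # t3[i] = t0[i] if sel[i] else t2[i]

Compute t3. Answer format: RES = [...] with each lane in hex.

RES = [ 0x87  0x9a  0x9a  0x58 ]

  t0: 43 9a 87 58
  t1: 58 43 87 9a
  t2: 87 9a 9a 43
  t3: 87 9a 9a 58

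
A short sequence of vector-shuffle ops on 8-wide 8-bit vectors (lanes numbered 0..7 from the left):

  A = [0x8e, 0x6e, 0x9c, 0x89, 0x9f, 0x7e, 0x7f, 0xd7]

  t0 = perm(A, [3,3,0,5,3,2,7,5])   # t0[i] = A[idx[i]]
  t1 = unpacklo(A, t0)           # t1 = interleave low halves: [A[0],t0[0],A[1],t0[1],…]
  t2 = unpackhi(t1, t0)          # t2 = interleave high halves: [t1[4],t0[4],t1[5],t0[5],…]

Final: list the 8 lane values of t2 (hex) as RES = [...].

t0 = [0x89, 0x89, 0x8e, 0x7e, 0x89, 0x9c, 0xd7, 0x7e]
t1 = [0x8e, 0x89, 0x6e, 0x89, 0x9c, 0x8e, 0x89, 0x7e]
t2 = [0x9c, 0x89, 0x8e, 0x9c, 0x89, 0xd7, 0x7e, 0x7e]

RES = [ 0x9c  0x89  0x8e  0x9c  0x89  0xd7  0x7e  0x7e ]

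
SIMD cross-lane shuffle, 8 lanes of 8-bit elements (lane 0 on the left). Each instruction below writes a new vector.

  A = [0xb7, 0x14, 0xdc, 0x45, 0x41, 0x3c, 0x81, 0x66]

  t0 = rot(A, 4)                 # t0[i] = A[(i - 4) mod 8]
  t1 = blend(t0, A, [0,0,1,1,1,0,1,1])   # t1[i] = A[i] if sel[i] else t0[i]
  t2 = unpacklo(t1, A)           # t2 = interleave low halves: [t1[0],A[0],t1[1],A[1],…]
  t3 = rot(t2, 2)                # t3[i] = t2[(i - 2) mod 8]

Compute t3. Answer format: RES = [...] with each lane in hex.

RES = [ 0x45  0x45  0x41  0xb7  0x3c  0x14  0xdc  0xdc ]

t0 = [0x41, 0x3c, 0x81, 0x66, 0xb7, 0x14, 0xdc, 0x45]
t1 = [0x41, 0x3c, 0xdc, 0x45, 0x41, 0x14, 0x81, 0x66]
t2 = [0x41, 0xb7, 0x3c, 0x14, 0xdc, 0xdc, 0x45, 0x45]
t3 = [0x45, 0x45, 0x41, 0xb7, 0x3c, 0x14, 0xdc, 0xdc]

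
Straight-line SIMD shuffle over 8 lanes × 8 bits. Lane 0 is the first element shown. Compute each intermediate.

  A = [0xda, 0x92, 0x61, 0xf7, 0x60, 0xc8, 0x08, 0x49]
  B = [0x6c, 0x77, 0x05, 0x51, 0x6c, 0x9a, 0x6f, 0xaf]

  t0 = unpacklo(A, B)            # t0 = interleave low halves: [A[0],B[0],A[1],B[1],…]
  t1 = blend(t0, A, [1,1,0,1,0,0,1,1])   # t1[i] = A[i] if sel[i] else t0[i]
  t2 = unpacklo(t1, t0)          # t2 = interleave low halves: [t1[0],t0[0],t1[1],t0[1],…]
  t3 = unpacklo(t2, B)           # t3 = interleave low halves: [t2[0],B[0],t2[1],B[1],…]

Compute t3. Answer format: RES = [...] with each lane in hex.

t0 = [0xda, 0x6c, 0x92, 0x77, 0x61, 0x05, 0xf7, 0x51]
t1 = [0xda, 0x92, 0x92, 0xf7, 0x61, 0x05, 0x08, 0x49]
t2 = [0xda, 0xda, 0x92, 0x6c, 0x92, 0x92, 0xf7, 0x77]
t3 = [0xda, 0x6c, 0xda, 0x77, 0x92, 0x05, 0x6c, 0x51]

RES = [0xda, 0x6c, 0xda, 0x77, 0x92, 0x05, 0x6c, 0x51]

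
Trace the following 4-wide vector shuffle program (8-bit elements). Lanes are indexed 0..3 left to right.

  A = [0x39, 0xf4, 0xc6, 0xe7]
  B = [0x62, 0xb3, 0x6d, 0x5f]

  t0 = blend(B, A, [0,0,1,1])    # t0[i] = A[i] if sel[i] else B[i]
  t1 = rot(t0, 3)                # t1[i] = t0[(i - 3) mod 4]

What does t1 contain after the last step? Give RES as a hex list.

RES = [ 0xb3  0xc6  0xe7  0x62 ]

  t0: 62 b3 c6 e7
  t1: b3 c6 e7 62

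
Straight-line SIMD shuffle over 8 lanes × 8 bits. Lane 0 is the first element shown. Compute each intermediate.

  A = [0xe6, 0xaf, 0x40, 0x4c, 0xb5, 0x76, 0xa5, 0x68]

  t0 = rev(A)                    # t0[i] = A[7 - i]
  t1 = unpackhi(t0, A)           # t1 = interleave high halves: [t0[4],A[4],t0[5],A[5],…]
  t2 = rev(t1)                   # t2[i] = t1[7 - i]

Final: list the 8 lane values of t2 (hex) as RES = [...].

→ t0 |68|a5|76|b5|4c|40|af|e6|
→ t1 |4c|b5|40|76|af|a5|e6|68|
→ t2 |68|e6|a5|af|76|40|b5|4c|

RES = [0x68, 0xe6, 0xa5, 0xaf, 0x76, 0x40, 0xb5, 0x4c]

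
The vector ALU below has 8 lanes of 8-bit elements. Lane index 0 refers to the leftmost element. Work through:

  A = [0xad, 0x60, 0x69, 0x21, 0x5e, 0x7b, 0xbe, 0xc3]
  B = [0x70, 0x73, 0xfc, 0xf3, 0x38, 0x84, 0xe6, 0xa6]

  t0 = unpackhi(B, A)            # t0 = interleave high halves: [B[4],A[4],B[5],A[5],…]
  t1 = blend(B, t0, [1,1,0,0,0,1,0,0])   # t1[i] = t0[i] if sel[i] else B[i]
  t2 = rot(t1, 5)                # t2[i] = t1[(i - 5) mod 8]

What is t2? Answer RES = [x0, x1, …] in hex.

RES = [0xf3, 0x38, 0xbe, 0xe6, 0xa6, 0x38, 0x5e, 0xfc]

→ t0 |38|5e|84|7b|e6|be|a6|c3|
→ t1 |38|5e|fc|f3|38|be|e6|a6|
→ t2 |f3|38|be|e6|a6|38|5e|fc|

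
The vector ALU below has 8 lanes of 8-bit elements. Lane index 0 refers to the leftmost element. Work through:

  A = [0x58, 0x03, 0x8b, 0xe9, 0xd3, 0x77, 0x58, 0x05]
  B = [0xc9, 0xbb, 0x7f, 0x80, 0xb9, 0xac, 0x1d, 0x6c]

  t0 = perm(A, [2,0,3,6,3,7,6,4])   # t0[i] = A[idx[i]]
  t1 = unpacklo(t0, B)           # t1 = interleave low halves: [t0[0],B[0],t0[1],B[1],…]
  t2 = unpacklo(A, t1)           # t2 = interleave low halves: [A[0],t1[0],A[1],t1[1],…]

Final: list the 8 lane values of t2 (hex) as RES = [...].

RES = [0x58, 0x8b, 0x03, 0xc9, 0x8b, 0x58, 0xe9, 0xbb]

t0 = [0x8b, 0x58, 0xe9, 0x58, 0xe9, 0x05, 0x58, 0xd3]
t1 = [0x8b, 0xc9, 0x58, 0xbb, 0xe9, 0x7f, 0x58, 0x80]
t2 = [0x58, 0x8b, 0x03, 0xc9, 0x8b, 0x58, 0xe9, 0xbb]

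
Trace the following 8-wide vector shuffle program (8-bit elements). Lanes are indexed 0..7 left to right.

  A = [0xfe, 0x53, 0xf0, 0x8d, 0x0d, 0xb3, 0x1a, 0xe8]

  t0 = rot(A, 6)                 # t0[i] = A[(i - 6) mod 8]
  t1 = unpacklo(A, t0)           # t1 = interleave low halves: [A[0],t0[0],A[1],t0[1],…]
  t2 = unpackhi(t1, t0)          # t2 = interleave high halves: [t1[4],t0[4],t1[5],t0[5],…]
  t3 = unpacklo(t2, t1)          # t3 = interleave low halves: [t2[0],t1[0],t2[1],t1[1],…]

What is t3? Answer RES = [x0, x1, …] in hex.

t0 = [0xf0, 0x8d, 0x0d, 0xb3, 0x1a, 0xe8, 0xfe, 0x53]
t1 = [0xfe, 0xf0, 0x53, 0x8d, 0xf0, 0x0d, 0x8d, 0xb3]
t2 = [0xf0, 0x1a, 0x0d, 0xe8, 0x8d, 0xfe, 0xb3, 0x53]
t3 = [0xf0, 0xfe, 0x1a, 0xf0, 0x0d, 0x53, 0xe8, 0x8d]

RES = [0xf0, 0xfe, 0x1a, 0xf0, 0x0d, 0x53, 0xe8, 0x8d]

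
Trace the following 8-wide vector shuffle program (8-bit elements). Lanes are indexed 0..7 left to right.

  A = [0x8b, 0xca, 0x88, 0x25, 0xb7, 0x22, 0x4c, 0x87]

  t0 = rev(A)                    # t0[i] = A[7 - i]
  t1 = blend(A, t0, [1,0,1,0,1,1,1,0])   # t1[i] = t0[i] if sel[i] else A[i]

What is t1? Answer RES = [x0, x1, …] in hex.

RES = [0x87, 0xca, 0x22, 0x25, 0x25, 0x88, 0xca, 0x87]

t0 = [0x87, 0x4c, 0x22, 0xb7, 0x25, 0x88, 0xca, 0x8b]
t1 = [0x87, 0xca, 0x22, 0x25, 0x25, 0x88, 0xca, 0x87]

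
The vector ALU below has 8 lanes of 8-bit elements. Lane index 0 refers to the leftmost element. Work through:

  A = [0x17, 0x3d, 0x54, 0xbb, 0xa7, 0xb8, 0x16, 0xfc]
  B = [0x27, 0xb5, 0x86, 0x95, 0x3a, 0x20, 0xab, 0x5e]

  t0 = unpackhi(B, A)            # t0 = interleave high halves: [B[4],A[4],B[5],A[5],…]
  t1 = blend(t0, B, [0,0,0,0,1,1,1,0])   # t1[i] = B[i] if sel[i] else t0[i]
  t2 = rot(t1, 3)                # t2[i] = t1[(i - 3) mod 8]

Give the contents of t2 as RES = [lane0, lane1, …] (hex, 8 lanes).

t0 = [0x3a, 0xa7, 0x20, 0xb8, 0xab, 0x16, 0x5e, 0xfc]
t1 = [0x3a, 0xa7, 0x20, 0xb8, 0x3a, 0x20, 0xab, 0xfc]
t2 = [0x20, 0xab, 0xfc, 0x3a, 0xa7, 0x20, 0xb8, 0x3a]

RES = [0x20, 0xab, 0xfc, 0x3a, 0xa7, 0x20, 0xb8, 0x3a]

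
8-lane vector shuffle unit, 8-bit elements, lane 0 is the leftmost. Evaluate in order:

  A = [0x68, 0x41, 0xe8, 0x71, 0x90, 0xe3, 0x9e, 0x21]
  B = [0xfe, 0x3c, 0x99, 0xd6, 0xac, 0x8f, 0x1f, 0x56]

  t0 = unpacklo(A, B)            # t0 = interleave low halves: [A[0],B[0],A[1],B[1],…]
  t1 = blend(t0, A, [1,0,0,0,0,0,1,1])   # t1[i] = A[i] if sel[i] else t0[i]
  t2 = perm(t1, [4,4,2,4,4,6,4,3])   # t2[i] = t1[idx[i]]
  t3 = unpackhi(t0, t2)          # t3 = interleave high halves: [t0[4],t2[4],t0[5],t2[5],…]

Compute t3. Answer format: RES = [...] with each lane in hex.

  t0: 68 fe 41 3c e8 99 71 d6
  t1: 68 fe 41 3c e8 99 9e 21
  t2: e8 e8 41 e8 e8 9e e8 3c
  t3: e8 e8 99 9e 71 e8 d6 3c

RES = [ 0xe8  0xe8  0x99  0x9e  0x71  0xe8  0xd6  0x3c ]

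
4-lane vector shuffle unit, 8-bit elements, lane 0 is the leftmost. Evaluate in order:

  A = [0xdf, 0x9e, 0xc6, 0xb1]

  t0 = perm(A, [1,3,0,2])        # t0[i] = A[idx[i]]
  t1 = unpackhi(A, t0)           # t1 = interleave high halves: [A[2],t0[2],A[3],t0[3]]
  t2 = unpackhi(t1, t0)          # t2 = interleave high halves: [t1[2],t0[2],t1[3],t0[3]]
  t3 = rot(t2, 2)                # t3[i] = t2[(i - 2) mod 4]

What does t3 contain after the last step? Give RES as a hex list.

RES = [0xc6, 0xc6, 0xb1, 0xdf]

t0 = [0x9e, 0xb1, 0xdf, 0xc6]
t1 = [0xc6, 0xdf, 0xb1, 0xc6]
t2 = [0xb1, 0xdf, 0xc6, 0xc6]
t3 = [0xc6, 0xc6, 0xb1, 0xdf]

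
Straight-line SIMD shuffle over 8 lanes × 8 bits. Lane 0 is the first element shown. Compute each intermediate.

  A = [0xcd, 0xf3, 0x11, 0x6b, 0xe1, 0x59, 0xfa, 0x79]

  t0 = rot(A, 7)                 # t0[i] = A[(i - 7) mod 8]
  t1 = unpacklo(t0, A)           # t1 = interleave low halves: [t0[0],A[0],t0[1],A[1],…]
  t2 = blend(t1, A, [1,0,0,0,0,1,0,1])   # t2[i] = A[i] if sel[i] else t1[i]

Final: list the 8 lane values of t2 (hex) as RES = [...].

  t0: f3 11 6b e1 59 fa 79 cd
  t1: f3 cd 11 f3 6b 11 e1 6b
  t2: cd cd 11 f3 6b 59 e1 79

RES = [0xcd, 0xcd, 0x11, 0xf3, 0x6b, 0x59, 0xe1, 0x79]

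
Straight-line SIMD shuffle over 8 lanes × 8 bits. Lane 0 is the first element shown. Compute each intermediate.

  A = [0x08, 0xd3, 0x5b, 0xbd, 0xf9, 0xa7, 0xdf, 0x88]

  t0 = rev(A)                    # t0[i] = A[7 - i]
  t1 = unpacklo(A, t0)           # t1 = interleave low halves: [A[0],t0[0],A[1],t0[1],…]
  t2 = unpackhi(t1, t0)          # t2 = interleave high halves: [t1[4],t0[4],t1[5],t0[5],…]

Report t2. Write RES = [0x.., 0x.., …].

t0 = [0x88, 0xdf, 0xa7, 0xf9, 0xbd, 0x5b, 0xd3, 0x08]
t1 = [0x08, 0x88, 0xd3, 0xdf, 0x5b, 0xa7, 0xbd, 0xf9]
t2 = [0x5b, 0xbd, 0xa7, 0x5b, 0xbd, 0xd3, 0xf9, 0x08]

RES = [0x5b, 0xbd, 0xa7, 0x5b, 0xbd, 0xd3, 0xf9, 0x08]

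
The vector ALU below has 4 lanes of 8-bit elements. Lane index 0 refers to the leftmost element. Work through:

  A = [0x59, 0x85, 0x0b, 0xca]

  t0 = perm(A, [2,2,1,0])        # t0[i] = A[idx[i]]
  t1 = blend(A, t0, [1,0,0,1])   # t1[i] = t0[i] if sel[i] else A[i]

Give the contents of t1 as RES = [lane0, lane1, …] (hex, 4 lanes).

RES = [ 0x0b  0x85  0x0b  0x59 ]

→ t0 |0b|0b|85|59|
→ t1 |0b|85|0b|59|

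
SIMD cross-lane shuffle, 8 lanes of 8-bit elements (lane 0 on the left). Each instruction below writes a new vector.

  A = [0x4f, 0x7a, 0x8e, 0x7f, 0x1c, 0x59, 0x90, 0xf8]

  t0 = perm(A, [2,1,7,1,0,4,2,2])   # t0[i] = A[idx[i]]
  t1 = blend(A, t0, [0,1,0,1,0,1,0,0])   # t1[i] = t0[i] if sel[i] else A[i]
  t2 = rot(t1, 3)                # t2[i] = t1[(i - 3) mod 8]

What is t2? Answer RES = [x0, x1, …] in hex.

RES = [0x1c, 0x90, 0xf8, 0x4f, 0x7a, 0x8e, 0x7a, 0x1c]

  t0: 8e 7a f8 7a 4f 1c 8e 8e
  t1: 4f 7a 8e 7a 1c 1c 90 f8
  t2: 1c 90 f8 4f 7a 8e 7a 1c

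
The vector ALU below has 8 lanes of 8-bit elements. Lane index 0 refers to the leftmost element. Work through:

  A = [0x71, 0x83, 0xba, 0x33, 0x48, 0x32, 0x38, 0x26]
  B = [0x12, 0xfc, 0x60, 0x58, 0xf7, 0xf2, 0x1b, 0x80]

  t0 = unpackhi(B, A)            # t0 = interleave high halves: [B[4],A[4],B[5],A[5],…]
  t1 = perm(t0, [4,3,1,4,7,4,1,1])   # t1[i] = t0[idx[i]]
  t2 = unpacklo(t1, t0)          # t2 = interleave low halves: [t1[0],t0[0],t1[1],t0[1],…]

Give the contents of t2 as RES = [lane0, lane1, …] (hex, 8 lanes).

  t0: f7 48 f2 32 1b 38 80 26
  t1: 1b 32 48 1b 26 1b 48 48
  t2: 1b f7 32 48 48 f2 1b 32

RES = [ 0x1b  0xf7  0x32  0x48  0x48  0xf2  0x1b  0x32 ]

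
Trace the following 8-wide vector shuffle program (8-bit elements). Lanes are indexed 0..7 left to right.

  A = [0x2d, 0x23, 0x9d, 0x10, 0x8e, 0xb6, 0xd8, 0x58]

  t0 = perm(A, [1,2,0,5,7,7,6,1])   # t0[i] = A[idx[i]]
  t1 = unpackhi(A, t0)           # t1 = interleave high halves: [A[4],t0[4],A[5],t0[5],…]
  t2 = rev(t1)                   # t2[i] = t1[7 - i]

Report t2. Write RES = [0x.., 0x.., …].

RES = [ 0x23  0x58  0xd8  0xd8  0x58  0xb6  0x58  0x8e ]

  t0: 23 9d 2d b6 58 58 d8 23
  t1: 8e 58 b6 58 d8 d8 58 23
  t2: 23 58 d8 d8 58 b6 58 8e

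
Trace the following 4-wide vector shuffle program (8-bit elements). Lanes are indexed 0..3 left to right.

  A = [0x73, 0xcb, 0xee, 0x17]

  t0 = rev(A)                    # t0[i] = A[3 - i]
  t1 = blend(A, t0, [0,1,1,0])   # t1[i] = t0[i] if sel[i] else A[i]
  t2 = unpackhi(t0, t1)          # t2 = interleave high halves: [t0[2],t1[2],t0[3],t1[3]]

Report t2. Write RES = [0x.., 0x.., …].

  t0: 17 ee cb 73
  t1: 73 ee cb 17
  t2: cb cb 73 17

RES = [0xcb, 0xcb, 0x73, 0x17]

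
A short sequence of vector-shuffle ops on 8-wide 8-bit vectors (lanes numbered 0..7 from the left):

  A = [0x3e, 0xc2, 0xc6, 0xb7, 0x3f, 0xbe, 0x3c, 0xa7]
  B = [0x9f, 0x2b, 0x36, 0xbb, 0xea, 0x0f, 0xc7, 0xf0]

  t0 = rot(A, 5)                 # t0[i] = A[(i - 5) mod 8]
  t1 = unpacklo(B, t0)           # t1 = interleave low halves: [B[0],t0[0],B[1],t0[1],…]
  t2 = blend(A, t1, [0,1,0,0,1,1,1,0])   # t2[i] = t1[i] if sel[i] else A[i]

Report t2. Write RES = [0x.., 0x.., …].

RES = [0x3e, 0xb7, 0xc6, 0xb7, 0x36, 0xbe, 0xbb, 0xa7]

t0 = [0xb7, 0x3f, 0xbe, 0x3c, 0xa7, 0x3e, 0xc2, 0xc6]
t1 = [0x9f, 0xb7, 0x2b, 0x3f, 0x36, 0xbe, 0xbb, 0x3c]
t2 = [0x3e, 0xb7, 0xc6, 0xb7, 0x36, 0xbe, 0xbb, 0xa7]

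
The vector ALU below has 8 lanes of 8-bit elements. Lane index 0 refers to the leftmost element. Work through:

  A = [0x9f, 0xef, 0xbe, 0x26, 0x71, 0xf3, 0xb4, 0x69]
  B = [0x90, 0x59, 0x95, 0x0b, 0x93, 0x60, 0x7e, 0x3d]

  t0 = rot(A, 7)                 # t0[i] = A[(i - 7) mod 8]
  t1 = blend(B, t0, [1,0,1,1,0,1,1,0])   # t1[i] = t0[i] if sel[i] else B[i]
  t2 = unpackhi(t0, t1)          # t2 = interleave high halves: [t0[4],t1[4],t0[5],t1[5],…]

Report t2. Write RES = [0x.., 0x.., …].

t0 = [0xef, 0xbe, 0x26, 0x71, 0xf3, 0xb4, 0x69, 0x9f]
t1 = [0xef, 0x59, 0x26, 0x71, 0x93, 0xb4, 0x69, 0x3d]
t2 = [0xf3, 0x93, 0xb4, 0xb4, 0x69, 0x69, 0x9f, 0x3d]

RES = [0xf3, 0x93, 0xb4, 0xb4, 0x69, 0x69, 0x9f, 0x3d]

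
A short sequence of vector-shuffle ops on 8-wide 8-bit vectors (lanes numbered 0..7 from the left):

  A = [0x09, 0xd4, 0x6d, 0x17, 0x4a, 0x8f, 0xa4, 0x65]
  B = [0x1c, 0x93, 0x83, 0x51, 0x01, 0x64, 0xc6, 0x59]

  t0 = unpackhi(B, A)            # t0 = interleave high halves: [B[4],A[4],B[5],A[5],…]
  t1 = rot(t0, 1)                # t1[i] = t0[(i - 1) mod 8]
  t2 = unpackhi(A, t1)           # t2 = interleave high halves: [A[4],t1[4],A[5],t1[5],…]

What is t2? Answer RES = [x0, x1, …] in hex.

RES = [0x4a, 0x8f, 0x8f, 0xc6, 0xa4, 0xa4, 0x65, 0x59]

  t0: 01 4a 64 8f c6 a4 59 65
  t1: 65 01 4a 64 8f c6 a4 59
  t2: 4a 8f 8f c6 a4 a4 65 59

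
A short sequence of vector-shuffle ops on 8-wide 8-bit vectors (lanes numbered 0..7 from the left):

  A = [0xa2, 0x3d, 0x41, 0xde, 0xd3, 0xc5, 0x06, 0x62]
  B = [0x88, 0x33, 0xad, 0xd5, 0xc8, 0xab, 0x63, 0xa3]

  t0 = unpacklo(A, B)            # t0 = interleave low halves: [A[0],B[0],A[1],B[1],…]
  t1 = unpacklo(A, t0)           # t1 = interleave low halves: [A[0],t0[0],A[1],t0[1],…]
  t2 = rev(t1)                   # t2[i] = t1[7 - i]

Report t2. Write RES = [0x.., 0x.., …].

RES = [0x33, 0xde, 0x3d, 0x41, 0x88, 0x3d, 0xa2, 0xa2]

t0 = [0xa2, 0x88, 0x3d, 0x33, 0x41, 0xad, 0xde, 0xd5]
t1 = [0xa2, 0xa2, 0x3d, 0x88, 0x41, 0x3d, 0xde, 0x33]
t2 = [0x33, 0xde, 0x3d, 0x41, 0x88, 0x3d, 0xa2, 0xa2]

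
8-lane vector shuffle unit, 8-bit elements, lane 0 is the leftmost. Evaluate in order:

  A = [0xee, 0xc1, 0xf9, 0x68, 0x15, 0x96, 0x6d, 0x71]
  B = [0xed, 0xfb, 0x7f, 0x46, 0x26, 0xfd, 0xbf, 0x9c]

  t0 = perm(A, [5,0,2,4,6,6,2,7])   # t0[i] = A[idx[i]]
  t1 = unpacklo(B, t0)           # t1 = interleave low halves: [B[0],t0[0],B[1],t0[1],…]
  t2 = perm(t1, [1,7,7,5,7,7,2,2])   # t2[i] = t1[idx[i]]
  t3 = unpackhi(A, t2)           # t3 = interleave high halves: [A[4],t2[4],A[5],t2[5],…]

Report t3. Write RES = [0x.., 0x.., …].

RES = [0x15, 0x15, 0x96, 0x15, 0x6d, 0xfb, 0x71, 0xfb]

→ t0 |96|ee|f9|15|6d|6d|f9|71|
→ t1 |ed|96|fb|ee|7f|f9|46|15|
→ t2 |96|15|15|f9|15|15|fb|fb|
→ t3 |15|15|96|15|6d|fb|71|fb|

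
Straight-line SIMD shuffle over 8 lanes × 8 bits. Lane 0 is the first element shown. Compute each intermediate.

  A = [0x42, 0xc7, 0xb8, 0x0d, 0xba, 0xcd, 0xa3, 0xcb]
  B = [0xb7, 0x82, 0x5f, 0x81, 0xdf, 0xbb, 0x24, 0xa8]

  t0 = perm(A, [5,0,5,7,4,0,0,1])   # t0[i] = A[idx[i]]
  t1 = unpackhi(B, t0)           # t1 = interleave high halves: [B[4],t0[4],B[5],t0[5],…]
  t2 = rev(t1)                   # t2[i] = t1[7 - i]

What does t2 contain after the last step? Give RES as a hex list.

  t0: cd 42 cd cb ba 42 42 c7
  t1: df ba bb 42 24 42 a8 c7
  t2: c7 a8 42 24 42 bb ba df

RES = [ 0xc7  0xa8  0x42  0x24  0x42  0xbb  0xba  0xdf ]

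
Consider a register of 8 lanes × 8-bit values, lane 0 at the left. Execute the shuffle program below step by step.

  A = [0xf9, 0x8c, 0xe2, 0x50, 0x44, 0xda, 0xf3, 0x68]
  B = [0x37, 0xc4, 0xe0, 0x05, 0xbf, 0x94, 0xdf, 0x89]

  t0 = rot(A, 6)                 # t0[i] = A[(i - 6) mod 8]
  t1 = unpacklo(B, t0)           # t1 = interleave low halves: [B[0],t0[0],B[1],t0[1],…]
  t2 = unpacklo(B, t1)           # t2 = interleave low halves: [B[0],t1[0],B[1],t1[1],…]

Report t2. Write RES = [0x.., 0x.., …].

t0 = [0xe2, 0x50, 0x44, 0xda, 0xf3, 0x68, 0xf9, 0x8c]
t1 = [0x37, 0xe2, 0xc4, 0x50, 0xe0, 0x44, 0x05, 0xda]
t2 = [0x37, 0x37, 0xc4, 0xe2, 0xe0, 0xc4, 0x05, 0x50]

RES = [ 0x37  0x37  0xc4  0xe2  0xe0  0xc4  0x05  0x50 ]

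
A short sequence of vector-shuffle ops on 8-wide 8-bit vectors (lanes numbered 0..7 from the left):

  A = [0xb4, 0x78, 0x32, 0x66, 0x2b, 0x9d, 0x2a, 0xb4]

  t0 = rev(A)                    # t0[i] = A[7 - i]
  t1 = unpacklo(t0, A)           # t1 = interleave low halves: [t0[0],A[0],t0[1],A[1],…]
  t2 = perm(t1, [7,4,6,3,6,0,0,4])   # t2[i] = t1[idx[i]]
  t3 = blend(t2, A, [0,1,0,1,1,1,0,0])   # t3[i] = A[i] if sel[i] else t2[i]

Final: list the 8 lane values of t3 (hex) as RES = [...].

  t0: b4 2a 9d 2b 66 32 78 b4
  t1: b4 b4 2a 78 9d 32 2b 66
  t2: 66 9d 2b 78 2b b4 b4 9d
  t3: 66 78 2b 66 2b 9d b4 9d

RES = [0x66, 0x78, 0x2b, 0x66, 0x2b, 0x9d, 0xb4, 0x9d]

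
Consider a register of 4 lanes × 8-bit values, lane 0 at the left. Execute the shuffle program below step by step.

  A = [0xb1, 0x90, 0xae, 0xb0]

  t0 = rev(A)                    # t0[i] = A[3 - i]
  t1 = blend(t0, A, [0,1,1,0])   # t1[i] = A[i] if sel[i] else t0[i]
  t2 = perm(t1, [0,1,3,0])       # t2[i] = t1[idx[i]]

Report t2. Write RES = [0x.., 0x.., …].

RES = [ 0xb0  0x90  0xb1  0xb0 ]

t0 = [0xb0, 0xae, 0x90, 0xb1]
t1 = [0xb0, 0x90, 0xae, 0xb1]
t2 = [0xb0, 0x90, 0xb1, 0xb0]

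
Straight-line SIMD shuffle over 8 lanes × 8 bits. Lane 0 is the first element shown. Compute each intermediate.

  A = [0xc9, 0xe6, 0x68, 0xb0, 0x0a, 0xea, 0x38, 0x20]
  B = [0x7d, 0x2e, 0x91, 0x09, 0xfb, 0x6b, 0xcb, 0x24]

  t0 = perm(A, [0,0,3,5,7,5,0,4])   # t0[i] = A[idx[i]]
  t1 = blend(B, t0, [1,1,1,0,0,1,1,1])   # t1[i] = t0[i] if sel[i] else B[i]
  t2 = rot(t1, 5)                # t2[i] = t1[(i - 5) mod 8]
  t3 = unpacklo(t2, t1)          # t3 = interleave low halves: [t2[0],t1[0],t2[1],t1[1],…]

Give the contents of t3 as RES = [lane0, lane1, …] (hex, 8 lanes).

  t0: c9 c9 b0 ea 20 ea c9 0a
  t1: c9 c9 b0 09 fb ea c9 0a
  t2: 09 fb ea c9 0a c9 c9 b0
  t3: 09 c9 fb c9 ea b0 c9 09

RES = [0x09, 0xc9, 0xfb, 0xc9, 0xea, 0xb0, 0xc9, 0x09]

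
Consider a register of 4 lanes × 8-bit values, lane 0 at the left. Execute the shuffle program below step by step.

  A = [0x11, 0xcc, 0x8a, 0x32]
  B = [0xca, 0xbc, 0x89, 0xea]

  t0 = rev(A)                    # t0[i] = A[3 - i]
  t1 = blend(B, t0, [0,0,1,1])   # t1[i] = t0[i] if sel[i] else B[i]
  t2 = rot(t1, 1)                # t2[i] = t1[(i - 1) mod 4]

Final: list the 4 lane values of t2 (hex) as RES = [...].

RES = [0x11, 0xca, 0xbc, 0xcc]

→ t0 |32|8a|cc|11|
→ t1 |ca|bc|cc|11|
→ t2 |11|ca|bc|cc|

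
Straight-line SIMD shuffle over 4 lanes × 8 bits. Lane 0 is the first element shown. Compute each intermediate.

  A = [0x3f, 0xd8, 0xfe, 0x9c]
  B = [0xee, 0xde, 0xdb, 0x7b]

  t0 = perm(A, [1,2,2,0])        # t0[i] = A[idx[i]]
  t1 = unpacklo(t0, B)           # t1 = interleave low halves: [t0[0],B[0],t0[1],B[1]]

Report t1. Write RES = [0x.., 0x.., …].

  t0: d8 fe fe 3f
  t1: d8 ee fe de

RES = [0xd8, 0xee, 0xfe, 0xde]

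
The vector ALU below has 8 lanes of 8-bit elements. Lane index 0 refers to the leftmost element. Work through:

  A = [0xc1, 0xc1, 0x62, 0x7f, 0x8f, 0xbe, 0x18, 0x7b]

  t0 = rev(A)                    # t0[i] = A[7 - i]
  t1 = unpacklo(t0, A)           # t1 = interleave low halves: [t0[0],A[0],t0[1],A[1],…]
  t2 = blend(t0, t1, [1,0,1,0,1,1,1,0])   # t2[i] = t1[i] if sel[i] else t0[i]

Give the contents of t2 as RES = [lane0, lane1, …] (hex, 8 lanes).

→ t0 |7b|18|be|8f|7f|62|c1|c1|
→ t1 |7b|c1|18|c1|be|62|8f|7f|
→ t2 |7b|18|18|8f|be|62|8f|c1|

RES = [ 0x7b  0x18  0x18  0x8f  0xbe  0x62  0x8f  0xc1 ]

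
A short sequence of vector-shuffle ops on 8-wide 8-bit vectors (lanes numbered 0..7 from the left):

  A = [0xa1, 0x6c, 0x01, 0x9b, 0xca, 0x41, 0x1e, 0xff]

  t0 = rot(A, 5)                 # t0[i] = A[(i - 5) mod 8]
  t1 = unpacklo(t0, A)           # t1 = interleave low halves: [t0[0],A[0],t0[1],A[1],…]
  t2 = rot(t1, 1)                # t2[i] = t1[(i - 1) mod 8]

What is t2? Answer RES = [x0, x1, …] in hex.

  t0: 9b ca 41 1e ff a1 6c 01
  t1: 9b a1 ca 6c 41 01 1e 9b
  t2: 9b 9b a1 ca 6c 41 01 1e

RES = [0x9b, 0x9b, 0xa1, 0xca, 0x6c, 0x41, 0x01, 0x1e]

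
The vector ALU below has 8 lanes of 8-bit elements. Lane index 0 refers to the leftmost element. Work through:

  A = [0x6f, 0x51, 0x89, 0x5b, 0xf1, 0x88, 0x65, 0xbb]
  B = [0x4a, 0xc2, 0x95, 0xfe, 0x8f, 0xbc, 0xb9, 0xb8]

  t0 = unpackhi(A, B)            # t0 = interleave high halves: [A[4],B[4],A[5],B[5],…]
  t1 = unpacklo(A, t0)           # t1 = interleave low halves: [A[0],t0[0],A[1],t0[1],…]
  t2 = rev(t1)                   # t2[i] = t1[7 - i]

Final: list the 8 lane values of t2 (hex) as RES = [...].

t0 = [0xf1, 0x8f, 0x88, 0xbc, 0x65, 0xb9, 0xbb, 0xb8]
t1 = [0x6f, 0xf1, 0x51, 0x8f, 0x89, 0x88, 0x5b, 0xbc]
t2 = [0xbc, 0x5b, 0x88, 0x89, 0x8f, 0x51, 0xf1, 0x6f]

RES = [ 0xbc  0x5b  0x88  0x89  0x8f  0x51  0xf1  0x6f ]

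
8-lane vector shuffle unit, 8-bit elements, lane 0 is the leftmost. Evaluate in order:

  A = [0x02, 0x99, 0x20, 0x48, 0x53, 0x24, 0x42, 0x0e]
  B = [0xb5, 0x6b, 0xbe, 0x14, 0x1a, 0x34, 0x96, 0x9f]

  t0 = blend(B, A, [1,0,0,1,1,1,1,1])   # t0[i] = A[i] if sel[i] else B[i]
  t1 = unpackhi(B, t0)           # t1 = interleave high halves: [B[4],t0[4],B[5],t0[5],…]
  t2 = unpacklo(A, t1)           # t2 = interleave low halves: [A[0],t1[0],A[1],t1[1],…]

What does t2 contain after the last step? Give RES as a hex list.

RES = [ 0x02  0x1a  0x99  0x53  0x20  0x34  0x48  0x24 ]

t0 = [0x02, 0x6b, 0xbe, 0x48, 0x53, 0x24, 0x42, 0x0e]
t1 = [0x1a, 0x53, 0x34, 0x24, 0x96, 0x42, 0x9f, 0x0e]
t2 = [0x02, 0x1a, 0x99, 0x53, 0x20, 0x34, 0x48, 0x24]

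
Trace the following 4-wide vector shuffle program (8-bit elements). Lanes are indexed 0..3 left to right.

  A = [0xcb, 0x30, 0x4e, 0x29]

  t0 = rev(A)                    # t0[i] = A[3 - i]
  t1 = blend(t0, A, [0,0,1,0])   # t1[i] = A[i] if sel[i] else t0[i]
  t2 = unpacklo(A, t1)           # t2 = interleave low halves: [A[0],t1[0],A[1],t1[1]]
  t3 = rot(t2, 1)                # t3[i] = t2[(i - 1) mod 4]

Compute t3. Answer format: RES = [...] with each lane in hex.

RES = [0x4e, 0xcb, 0x29, 0x30]

  t0: 29 4e 30 cb
  t1: 29 4e 4e cb
  t2: cb 29 30 4e
  t3: 4e cb 29 30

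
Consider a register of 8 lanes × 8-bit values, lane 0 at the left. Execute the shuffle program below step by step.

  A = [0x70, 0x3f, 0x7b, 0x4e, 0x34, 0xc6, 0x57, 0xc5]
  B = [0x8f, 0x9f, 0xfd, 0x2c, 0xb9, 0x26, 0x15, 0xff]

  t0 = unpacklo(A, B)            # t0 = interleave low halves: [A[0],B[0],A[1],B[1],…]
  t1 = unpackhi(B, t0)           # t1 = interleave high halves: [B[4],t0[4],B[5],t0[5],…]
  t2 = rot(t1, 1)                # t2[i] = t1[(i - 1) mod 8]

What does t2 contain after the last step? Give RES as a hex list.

  t0: 70 8f 3f 9f 7b fd 4e 2c
  t1: b9 7b 26 fd 15 4e ff 2c
  t2: 2c b9 7b 26 fd 15 4e ff

RES = [0x2c, 0xb9, 0x7b, 0x26, 0xfd, 0x15, 0x4e, 0xff]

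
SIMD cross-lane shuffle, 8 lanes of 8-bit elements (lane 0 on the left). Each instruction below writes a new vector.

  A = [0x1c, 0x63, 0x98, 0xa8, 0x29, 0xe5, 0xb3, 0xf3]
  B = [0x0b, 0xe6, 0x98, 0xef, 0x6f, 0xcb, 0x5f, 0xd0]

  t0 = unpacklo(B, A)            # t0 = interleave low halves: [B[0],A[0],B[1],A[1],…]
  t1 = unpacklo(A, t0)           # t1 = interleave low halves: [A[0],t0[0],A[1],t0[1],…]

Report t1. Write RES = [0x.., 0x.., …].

→ t0 |0b|1c|e6|63|98|98|ef|a8|
→ t1 |1c|0b|63|1c|98|e6|a8|63|

RES = [0x1c, 0x0b, 0x63, 0x1c, 0x98, 0xe6, 0xa8, 0x63]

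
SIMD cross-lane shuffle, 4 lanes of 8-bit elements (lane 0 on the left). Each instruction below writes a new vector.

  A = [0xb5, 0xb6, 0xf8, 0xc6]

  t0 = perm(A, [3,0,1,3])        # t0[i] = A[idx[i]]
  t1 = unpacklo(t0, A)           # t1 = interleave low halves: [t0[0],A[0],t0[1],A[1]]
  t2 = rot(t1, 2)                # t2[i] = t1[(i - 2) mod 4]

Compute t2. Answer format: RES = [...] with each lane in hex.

  t0: c6 b5 b6 c6
  t1: c6 b5 b5 b6
  t2: b5 b6 c6 b5

RES = [ 0xb5  0xb6  0xc6  0xb5 ]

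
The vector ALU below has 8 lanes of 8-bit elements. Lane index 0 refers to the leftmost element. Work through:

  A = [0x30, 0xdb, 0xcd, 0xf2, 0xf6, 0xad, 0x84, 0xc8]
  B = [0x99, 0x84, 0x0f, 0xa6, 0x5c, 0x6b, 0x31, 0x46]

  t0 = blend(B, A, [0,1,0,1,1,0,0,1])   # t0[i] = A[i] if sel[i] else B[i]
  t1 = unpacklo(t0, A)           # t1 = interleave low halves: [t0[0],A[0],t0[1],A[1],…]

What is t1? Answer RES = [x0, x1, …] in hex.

→ t0 |99|db|0f|f2|f6|6b|31|c8|
→ t1 |99|30|db|db|0f|cd|f2|f2|

RES = [0x99, 0x30, 0xdb, 0xdb, 0x0f, 0xcd, 0xf2, 0xf2]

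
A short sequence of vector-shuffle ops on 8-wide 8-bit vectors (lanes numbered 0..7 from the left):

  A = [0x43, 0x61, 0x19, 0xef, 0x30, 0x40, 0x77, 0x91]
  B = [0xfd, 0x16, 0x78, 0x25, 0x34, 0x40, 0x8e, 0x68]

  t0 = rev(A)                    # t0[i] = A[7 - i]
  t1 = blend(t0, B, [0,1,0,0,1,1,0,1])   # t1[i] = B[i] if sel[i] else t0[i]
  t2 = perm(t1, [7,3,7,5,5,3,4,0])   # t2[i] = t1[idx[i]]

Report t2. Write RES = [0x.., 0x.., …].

t0 = [0x91, 0x77, 0x40, 0x30, 0xef, 0x19, 0x61, 0x43]
t1 = [0x91, 0x16, 0x40, 0x30, 0x34, 0x40, 0x61, 0x68]
t2 = [0x68, 0x30, 0x68, 0x40, 0x40, 0x30, 0x34, 0x91]

RES = [ 0x68  0x30  0x68  0x40  0x40  0x30  0x34  0x91 ]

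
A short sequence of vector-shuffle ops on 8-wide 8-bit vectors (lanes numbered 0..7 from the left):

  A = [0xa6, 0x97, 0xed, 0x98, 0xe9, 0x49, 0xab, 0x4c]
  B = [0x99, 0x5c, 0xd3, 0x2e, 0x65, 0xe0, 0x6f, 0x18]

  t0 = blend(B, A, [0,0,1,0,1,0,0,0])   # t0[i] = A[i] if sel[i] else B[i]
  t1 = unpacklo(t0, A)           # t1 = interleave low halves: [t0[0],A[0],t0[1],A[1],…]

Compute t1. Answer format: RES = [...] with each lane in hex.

RES = [0x99, 0xa6, 0x5c, 0x97, 0xed, 0xed, 0x2e, 0x98]

  t0: 99 5c ed 2e e9 e0 6f 18
  t1: 99 a6 5c 97 ed ed 2e 98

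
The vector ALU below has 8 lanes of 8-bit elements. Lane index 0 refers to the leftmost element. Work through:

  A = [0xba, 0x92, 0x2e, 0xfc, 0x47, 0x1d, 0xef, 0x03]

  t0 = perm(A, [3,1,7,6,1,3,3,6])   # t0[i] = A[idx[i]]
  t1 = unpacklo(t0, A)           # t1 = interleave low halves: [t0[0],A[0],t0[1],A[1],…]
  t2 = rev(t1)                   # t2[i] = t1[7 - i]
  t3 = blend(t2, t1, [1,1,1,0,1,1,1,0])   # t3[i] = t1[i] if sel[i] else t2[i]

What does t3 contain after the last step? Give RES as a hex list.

RES = [0xfc, 0xba, 0x92, 0x03, 0x03, 0x2e, 0xef, 0xfc]

  t0: fc 92 03 ef 92 fc fc ef
  t1: fc ba 92 92 03 2e ef fc
  t2: fc ef 2e 03 92 92 ba fc
  t3: fc ba 92 03 03 2e ef fc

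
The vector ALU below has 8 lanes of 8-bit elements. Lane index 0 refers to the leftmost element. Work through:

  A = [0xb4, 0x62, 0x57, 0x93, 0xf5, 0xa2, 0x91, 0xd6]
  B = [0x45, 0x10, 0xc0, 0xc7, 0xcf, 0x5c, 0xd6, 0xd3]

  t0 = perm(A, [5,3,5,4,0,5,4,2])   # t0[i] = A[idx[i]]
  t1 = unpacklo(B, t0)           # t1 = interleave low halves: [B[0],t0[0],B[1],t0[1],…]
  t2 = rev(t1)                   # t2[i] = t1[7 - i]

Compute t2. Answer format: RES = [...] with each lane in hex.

RES = [0xf5, 0xc7, 0xa2, 0xc0, 0x93, 0x10, 0xa2, 0x45]

  t0: a2 93 a2 f5 b4 a2 f5 57
  t1: 45 a2 10 93 c0 a2 c7 f5
  t2: f5 c7 a2 c0 93 10 a2 45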